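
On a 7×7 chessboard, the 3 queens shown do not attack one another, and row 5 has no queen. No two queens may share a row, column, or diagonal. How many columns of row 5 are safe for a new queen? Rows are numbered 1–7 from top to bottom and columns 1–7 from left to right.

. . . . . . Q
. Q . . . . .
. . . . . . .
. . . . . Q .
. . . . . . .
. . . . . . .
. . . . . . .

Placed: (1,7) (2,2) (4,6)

2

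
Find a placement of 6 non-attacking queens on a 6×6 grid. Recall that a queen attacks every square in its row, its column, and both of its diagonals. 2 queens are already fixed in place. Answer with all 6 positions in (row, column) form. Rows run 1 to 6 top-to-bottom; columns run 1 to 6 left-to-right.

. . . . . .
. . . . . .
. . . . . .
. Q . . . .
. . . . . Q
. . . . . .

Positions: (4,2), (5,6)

(1,4) (2,1) (3,5) (4,2) (5,6) (6,3)

Row 1: attacked by (4,2)→{2,5}; (5,6)→{2,6}. Safe: 1, 3, 4. Place at column 4.
Row 2: attacked by (1,4)→{3,4,5}; (4,2)→{2,4}; (5,6)→{3,6}. Safe: 1. Place at column 1.
Row 3: attacked by (1,4)→{2,4,6}; (2,1)→{1,2}; (4,2)→{1,2,3}; (5,6)→{4,6}. Safe: 5. Place at column 5.
Row 6: attacked by (1,4)→{4}; (2,1)→{1,5}; (3,5)→{2,5}; (4,2)→{2,4}; (5,6)→{5,6}. Safe: 3. Place at column 3.
Columns [4, 1, 5, 2, 6, 3], r−c [-3, 1, -2, 2, -1, 3], r+c [5, 3, 8, 6, 11, 9] are all distinct, so no two queens attack.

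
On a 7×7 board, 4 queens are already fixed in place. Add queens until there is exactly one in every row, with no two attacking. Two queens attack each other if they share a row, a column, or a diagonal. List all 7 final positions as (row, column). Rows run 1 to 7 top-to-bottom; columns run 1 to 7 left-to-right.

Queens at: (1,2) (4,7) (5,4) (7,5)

(1,2) (2,6) (3,3) (4,7) (5,4) (6,1) (7,5)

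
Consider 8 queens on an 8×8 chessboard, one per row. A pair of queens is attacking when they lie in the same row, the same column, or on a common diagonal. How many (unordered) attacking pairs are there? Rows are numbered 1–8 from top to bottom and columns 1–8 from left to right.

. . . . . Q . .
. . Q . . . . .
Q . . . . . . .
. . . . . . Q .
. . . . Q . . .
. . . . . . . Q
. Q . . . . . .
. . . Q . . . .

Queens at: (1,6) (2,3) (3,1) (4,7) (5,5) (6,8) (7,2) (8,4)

0

All columns are distinct and no two queens satisfy |Δrow| = |Δcol|, so no pair attacks.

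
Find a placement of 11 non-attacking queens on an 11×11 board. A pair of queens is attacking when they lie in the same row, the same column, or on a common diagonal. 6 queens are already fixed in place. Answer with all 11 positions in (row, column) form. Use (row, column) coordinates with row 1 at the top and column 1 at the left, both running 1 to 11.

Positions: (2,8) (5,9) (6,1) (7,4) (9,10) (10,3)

Row 1: attacked by (2,8)→{7,8,9}; (5,9)→{5,9}; (6,1)→{1,6}; (7,4)→{4,10}; (9,10)→{2,10}; (10,3)→{3}. Safe: 11. Place at column 11.
Row 3: attacked by (1,11)→{9,11}; (2,8)→{7,8,9}; (5,9)→{7,9,11}; (6,1)→{1,4}; (7,4)→{4,8}; (9,10)→{4,10}; (10,3)→{3,10}. Safe: 2, 5, 6. Place at column 6.
Row 4: attacked by (1,11)→{8,11}; (2,8)→{6,8,10}; (3,6)→{5,6,7}; (5,9)→{8,9,10}; (6,1)→{1,3}; (7,4)→{1,4,7}; (9,10)→{5,10}; (10,3)→{3,9}. Safe: 2. Place at column 2.
Row 8: attacked by (1,11)→{4,11}; (2,8)→{2,8}; (3,6)→{1,6,11}; (4,2)→{2,6}; (5,9)→{6,9}; (6,1)→{1,3}; (7,4)→{3,4,5}; (9,10)→{9,10,11}; (10,3)→{1,3,5}. Safe: 7. Place at column 7.
Row 11: attacked by (1,11)→{1,11}; (2,8)→{8}; (3,6)→{6}; (4,2)→{2,9}; (5,9)→{3,9}; (6,1)→{1,6}; (7,4)→{4,8}; (8,7)→{4,7,10}; (9,10)→{8,10}; (10,3)→{2,3,4}. Safe: 5. Place at column 5.
Columns [11, 8, 6, 2, 9, 1, 4, 7, 10, 3, 5], r−c [-10, -6, -3, 2, -4, 5, 3, 1, -1, 7, 6], r+c [12, 10, 9, 6, 14, 7, 11, 15, 19, 13, 16] are all distinct, so no two queens attack.

(1,11) (2,8) (3,6) (4,2) (5,9) (6,1) (7,4) (8,7) (9,10) (10,3) (11,5)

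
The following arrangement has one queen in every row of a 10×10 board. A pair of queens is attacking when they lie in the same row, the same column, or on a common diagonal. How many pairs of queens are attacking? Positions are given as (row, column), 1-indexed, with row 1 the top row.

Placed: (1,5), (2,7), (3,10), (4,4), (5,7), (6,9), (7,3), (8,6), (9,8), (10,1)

Same column: (2,7)–(5,7) (column 7).
Total attacking pairs: 1.

1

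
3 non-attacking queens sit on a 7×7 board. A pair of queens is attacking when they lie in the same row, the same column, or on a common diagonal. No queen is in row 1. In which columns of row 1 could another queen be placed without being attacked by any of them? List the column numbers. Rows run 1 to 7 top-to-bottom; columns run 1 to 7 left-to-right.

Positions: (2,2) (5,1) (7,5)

(2,2) attacks row 1 at column 2 and diagonals 1, 3.
(5,1) attacks row 1 at column 1 and diagonals 5.
(7,5) attacks row 1 at column 5.
Attacked columns: {1, 2, 3, 5}. Safe: {4, 6, 7}.

columns 4, 6, 7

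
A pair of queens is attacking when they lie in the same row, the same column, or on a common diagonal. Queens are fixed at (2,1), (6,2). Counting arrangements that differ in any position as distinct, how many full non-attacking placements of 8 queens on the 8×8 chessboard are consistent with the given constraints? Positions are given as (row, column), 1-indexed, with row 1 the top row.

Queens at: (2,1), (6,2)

2

Branch on row 1: col 3 → 1; col 4 → 0; col 5 → 1; col 6 → 0; col 8 → 0.
Sum: 1 + 0 + 1 + 0 + 0 = 2.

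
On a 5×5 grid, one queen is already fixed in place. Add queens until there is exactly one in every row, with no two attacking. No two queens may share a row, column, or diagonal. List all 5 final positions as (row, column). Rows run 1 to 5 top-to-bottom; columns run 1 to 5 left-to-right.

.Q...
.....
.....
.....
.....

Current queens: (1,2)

(1,2) (2,5) (3,3) (4,1) (5,4)

Row 2: attacked by (1,2)→{1,2,3}. Safe: 4, 5. Place at column 5.
Row 3: attacked by (1,2)→{2,4}; (2,5)→{4,5}. Safe: 1, 3. Place at column 3.
Row 4: attacked by (1,2)→{2,5}; (2,5)→{3,5}; (3,3)→{2,3,4}. Safe: 1. Place at column 1.
Row 5: attacked by (1,2)→{2}; (2,5)→{2,5}; (3,3)→{1,3,5}; (4,1)→{1,2}. Safe: 4. Place at column 4.
Columns [2, 5, 3, 1, 4], r−c [-1, -3, 0, 3, 1], r+c [3, 7, 6, 5, 9] are all distinct, so no two queens attack.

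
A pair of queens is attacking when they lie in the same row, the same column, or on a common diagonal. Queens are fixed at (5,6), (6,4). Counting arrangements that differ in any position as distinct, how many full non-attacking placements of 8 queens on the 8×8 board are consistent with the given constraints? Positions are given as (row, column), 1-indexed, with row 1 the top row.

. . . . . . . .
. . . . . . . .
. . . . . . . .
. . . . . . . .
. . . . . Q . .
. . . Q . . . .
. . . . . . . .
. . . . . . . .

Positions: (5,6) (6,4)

Branch on row 1: col 1 → 0; col 3 → 2; col 5 → 0; col 7 → 1; col 8 → 0.
Sum: 0 + 2 + 0 + 1 + 0 = 3.

3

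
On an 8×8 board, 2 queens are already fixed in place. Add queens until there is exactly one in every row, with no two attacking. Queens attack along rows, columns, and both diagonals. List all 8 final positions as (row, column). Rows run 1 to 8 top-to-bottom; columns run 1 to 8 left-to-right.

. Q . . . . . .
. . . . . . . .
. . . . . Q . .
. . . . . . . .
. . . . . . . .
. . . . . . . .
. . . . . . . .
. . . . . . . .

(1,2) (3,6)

Row 2: attacked by (1,2)→{1,2,3}; (3,6)→{5,6,7}. Safe: 4, 8. Place at column 8.
Row 4: attacked by (1,2)→{2,5}; (2,8)→{6,8}; (3,6)→{5,6,7}. Safe: 1, 3, 4. Place at column 1.
Row 5: attacked by (1,2)→{2,6}; (2,8)→{5,8}; (3,6)→{4,6,8}; (4,1)→{1,2}. Safe: 3, 7. Place at column 3.
Row 6: attacked by (1,2)→{2,7}; (2,8)→{4,8}; (3,6)→{3,6}; (4,1)→{1,3}; (5,3)→{2,3,4}. Safe: 5. Place at column 5.
Row 7: attacked by (1,2)→{2,8}; (2,8)→{3,8}; (3,6)→{2,6}; (4,1)→{1,4}; (5,3)→{1,3,5}; (6,5)→{4,5,6}. Safe: 7. Place at column 7.
Row 8: attacked by (1,2)→{2}; (2,8)→{2,8}; (3,6)→{1,6}; (4,1)→{1,5}; (5,3)→{3,6}; (6,5)→{3,5,7}; (7,7)→{6,7,8}. Safe: 4. Place at column 4.
Columns [2, 8, 6, 1, 3, 5, 7, 4], r−c [-1, -6, -3, 3, 2, 1, 0, 4], r+c [3, 10, 9, 5, 8, 11, 14, 12] are all distinct, so no two queens attack.

(1,2) (2,8) (3,6) (4,1) (5,3) (6,5) (7,7) (8,4)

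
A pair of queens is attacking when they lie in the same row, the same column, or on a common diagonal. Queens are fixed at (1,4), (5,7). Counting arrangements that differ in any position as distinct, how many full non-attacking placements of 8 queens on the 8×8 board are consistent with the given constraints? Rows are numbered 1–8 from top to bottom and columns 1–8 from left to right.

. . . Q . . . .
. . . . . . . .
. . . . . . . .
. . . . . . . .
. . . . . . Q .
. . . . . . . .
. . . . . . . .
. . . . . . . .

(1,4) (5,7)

Branch on row 2: col 1 → 0; col 2 → 1; col 6 → 1; col 8 → 1.
Sum: 0 + 1 + 1 + 1 = 3.

3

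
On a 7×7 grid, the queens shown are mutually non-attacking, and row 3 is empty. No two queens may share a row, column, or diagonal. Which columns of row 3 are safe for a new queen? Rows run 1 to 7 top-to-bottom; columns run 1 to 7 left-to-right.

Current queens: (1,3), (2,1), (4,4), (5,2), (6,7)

(1,3) attacks row 3 at column 3 and diagonals 1, 5.
(2,1) attacks row 3 at column 1 and diagonals 2.
(4,4) attacks row 3 at column 4 and diagonals 3, 5.
(5,2) attacks row 3 at column 2 and diagonals 4.
(6,7) attacks row 3 at column 7 and diagonals 4.
Attacked columns: {1, 2, 3, 4, 5, 7}. Safe: {6}.

columns 6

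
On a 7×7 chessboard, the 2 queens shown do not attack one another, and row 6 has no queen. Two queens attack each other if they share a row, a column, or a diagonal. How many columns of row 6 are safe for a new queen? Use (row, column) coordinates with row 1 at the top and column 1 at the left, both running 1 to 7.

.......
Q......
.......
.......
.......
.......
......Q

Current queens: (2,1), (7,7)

(2,1) attacks row 6 at column 1 and diagonals 5.
(7,7) attacks row 6 at column 7 and diagonals 6.
Attacked columns: {1, 5, 6, 7}. Safe: {2, 3, 4}.

3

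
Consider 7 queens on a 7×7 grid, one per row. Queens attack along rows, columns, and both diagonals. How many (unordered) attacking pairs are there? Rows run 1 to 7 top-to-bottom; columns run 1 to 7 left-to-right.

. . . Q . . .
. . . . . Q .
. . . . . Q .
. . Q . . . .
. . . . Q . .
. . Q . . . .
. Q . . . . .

6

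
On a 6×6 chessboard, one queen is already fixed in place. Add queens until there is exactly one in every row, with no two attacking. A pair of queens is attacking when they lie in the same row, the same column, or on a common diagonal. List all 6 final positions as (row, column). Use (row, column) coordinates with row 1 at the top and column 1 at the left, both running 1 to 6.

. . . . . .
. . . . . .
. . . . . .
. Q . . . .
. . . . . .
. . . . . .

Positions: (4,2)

Row 1: attacked by (4,2)→{2,5}. Safe: 1, 3, 4, 6. Place at column 4.
Row 2: attacked by (1,4)→{3,4,5}; (4,2)→{2,4}. Safe: 1, 6. Place at column 1.
Row 3: attacked by (1,4)→{2,4,6}; (2,1)→{1,2}; (4,2)→{1,2,3}. Safe: 5. Place at column 5.
Row 5: attacked by (1,4)→{4}; (2,1)→{1,4}; (3,5)→{3,5}; (4,2)→{1,2,3}. Safe: 6. Place at column 6.
Row 6: attacked by (1,4)→{4}; (2,1)→{1,5}; (3,5)→{2,5}; (4,2)→{2,4}; (5,6)→{5,6}. Safe: 3. Place at column 3.
Columns [4, 1, 5, 2, 6, 3], r−c [-3, 1, -2, 2, -1, 3], r+c [5, 3, 8, 6, 11, 9] are all distinct, so no two queens attack.

(1,4) (2,1) (3,5) (4,2) (5,6) (6,3)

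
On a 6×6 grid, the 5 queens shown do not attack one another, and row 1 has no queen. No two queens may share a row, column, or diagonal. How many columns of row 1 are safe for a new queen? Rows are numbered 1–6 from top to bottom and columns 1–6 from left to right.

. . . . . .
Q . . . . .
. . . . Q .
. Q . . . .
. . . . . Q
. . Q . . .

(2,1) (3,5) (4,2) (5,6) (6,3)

(2,1) attacks row 1 at column 1 and diagonals 2.
(3,5) attacks row 1 at column 5 and diagonals 3.
(4,2) attacks row 1 at column 2 and diagonals 5.
(5,6) attacks row 1 at column 6 and diagonals 2.
(6,3) attacks row 1 at column 3.
Attacked columns: {1, 2, 3, 5, 6}. Safe: {4}.

1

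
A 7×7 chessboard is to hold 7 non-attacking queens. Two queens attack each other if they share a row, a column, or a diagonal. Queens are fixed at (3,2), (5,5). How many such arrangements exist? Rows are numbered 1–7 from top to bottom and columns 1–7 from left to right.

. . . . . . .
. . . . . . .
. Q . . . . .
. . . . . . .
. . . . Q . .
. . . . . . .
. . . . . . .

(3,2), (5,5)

1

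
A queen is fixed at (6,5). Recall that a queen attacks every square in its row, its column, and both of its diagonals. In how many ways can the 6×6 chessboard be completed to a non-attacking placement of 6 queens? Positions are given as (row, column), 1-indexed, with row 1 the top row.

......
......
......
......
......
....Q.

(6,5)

1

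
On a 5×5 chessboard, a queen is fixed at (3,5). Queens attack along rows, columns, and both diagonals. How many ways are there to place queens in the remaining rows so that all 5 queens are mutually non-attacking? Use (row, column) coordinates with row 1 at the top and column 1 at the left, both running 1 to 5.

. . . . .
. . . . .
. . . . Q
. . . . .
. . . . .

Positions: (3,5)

2

Branch on row 1: col 1 → 1; col 2 → 0; col 4 → 1.
Sum: 1 + 0 + 1 = 2.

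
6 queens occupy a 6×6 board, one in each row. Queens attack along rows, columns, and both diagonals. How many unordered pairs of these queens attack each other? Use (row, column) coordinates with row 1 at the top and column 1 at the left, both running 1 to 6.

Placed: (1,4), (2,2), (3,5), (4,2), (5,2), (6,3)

4

Same column: (2,2)–(4,2) (column 2); (2,2)–(5,2) (column 2); (4,2)–(5,2) (column 2).
Same diagonal: (5,2)–(6,3) (|5−6| = |2−3| = 1).
Total attacking pairs: 4.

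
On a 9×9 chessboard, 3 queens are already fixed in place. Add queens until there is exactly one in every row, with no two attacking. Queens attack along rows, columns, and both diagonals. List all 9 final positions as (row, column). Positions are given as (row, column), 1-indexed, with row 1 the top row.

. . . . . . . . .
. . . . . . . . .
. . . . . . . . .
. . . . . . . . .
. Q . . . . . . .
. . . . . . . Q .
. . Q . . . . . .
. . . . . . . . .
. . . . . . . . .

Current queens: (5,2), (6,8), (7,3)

(1,5) (2,1) (3,6) (4,4) (5,2) (6,8) (7,3) (8,9) (9,7)

Row 1: attacked by (5,2)→{2,6}; (6,8)→{3,8}; (7,3)→{3,9}. Safe: 1, 4, 5, 7. Place at column 5.
Row 2: attacked by (1,5)→{4,5,6}; (5,2)→{2,5}; (6,8)→{4,8}; (7,3)→{3,8}. Safe: 1, 7, 9. Place at column 1.
Row 3: attacked by (1,5)→{3,5,7}; (2,1)→{1,2}; (5,2)→{2,4}; (6,8)→{5,8}; (7,3)→{3,7}. Safe: 6, 9. Place at column 6.
Row 4: attacked by (1,5)→{2,5,8}; (2,1)→{1,3}; (3,6)→{5,6,7}; (5,2)→{1,2,3}; (6,8)→{6,8}; (7,3)→{3,6}. Safe: 4, 9. Place at column 4.
Row 8: attacked by (1,5)→{5}; (2,1)→{1,7}; (3,6)→{1,6}; (4,4)→{4,8}; (5,2)→{2,5}; (6,8)→{6,8}; (7,3)→{2,3,4}. Safe: 9. Place at column 9.
Row 9: attacked by (1,5)→{5}; (2,1)→{1,8}; (3,6)→{6}; (4,4)→{4,9}; (5,2)→{2,6}; (6,8)→{5,8}; (7,3)→{1,3,5}; (8,9)→{8,9}. Safe: 7. Place at column 7.
Columns [5, 1, 6, 4, 2, 8, 3, 9, 7], r−c [-4, 1, -3, 0, 3, -2, 4, -1, 2], r+c [6, 3, 9, 8, 7, 14, 10, 17, 16] are all distinct, so no two queens attack.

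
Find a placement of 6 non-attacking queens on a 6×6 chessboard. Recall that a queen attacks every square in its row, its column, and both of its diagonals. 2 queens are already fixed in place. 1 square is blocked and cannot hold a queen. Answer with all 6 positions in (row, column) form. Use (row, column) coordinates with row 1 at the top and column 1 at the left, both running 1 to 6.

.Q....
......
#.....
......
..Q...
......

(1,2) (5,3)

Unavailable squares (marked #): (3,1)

Row 2: attacked by (1,2)→{1,2,3}; (5,3)→{3,6}. Safe: 4, 5. Place at column 4.
Row 3: attacked by (1,2)→{2,4}; (2,4)→{3,4,5}; (5,3)→{1,3,5}. Blocked: 1. Safe: 6. Place at column 6.
Row 4: attacked by (1,2)→{2,5}; (2,4)→{2,4,6}; (3,6)→{5,6}; (5,3)→{2,3,4}. Safe: 1. Place at column 1.
Row 6: attacked by (1,2)→{2}; (2,4)→{4}; (3,6)→{3,6}; (4,1)→{1,3}; (5,3)→{2,3,4}. Safe: 5. Place at column 5.
Columns [2, 4, 6, 1, 3, 5], r−c [-1, -2, -3, 3, 2, 1], r+c [3, 6, 9, 5, 8, 11] are all distinct, so no two queens attack.

(1,2) (2,4) (3,6) (4,1) (5,3) (6,5)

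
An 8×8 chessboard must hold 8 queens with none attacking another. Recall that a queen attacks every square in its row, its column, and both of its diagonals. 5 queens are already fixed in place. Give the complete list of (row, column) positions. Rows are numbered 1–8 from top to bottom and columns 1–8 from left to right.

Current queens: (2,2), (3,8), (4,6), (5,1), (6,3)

Row 1: attacked by (2,2)→{1,2,3}; (3,8)→{6,8}; (4,6)→{3,6}; (5,1)→{1,5}; (6,3)→{3,8}. Safe: 4, 7. Place at column 4.
Row 7: attacked by (1,4)→{4}; (2,2)→{2,7}; (3,8)→{4,8}; (4,6)→{3,6}; (5,1)→{1,3}; (6,3)→{2,3,4}. Safe: 5. Place at column 5.
Row 8: attacked by (1,4)→{4}; (2,2)→{2,8}; (3,8)→{3,8}; (4,6)→{2,6}; (5,1)→{1,4}; (6,3)→{1,3,5}; (7,5)→{4,5,6}. Safe: 7. Place at column 7.
Columns [4, 2, 8, 6, 1, 3, 5, 7], r−c [-3, 0, -5, -2, 4, 3, 2, 1], r+c [5, 4, 11, 10, 6, 9, 12, 15] are all distinct, so no two queens attack.

(1,4) (2,2) (3,8) (4,6) (5,1) (6,3) (7,5) (8,7)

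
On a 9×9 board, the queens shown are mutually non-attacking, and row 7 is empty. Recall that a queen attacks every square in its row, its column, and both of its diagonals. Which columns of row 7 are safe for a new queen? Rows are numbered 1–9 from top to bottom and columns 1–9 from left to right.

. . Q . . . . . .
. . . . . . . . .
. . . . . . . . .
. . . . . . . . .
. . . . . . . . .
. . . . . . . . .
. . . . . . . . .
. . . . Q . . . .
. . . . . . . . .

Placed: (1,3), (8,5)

columns 1, 2, 7, 8

(1,3) attacks row 7 at column 3 and diagonals 9.
(8,5) attacks row 7 at column 5 and diagonals 4, 6.
Attacked columns: {3, 4, 5, 6, 9}. Safe: {1, 2, 7, 8}.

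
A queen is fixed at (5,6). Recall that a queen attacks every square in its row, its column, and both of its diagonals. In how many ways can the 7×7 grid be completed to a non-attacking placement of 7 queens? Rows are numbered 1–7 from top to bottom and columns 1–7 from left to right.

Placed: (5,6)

Branch on row 1: col 1 → 1; col 3 → 1; col 4 → 2; col 5 → 1; col 7 → 1.
Sum: 1 + 1 + 2 + 1 + 1 = 6.

6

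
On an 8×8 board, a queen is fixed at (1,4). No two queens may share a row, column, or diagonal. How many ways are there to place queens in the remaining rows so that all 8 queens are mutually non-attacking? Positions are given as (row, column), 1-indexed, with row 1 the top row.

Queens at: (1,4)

Branch on row 2: col 1 → 2; col 2 → 6; col 6 → 3; col 7 → 4; col 8 → 3.
Sum: 2 + 6 + 3 + 4 + 3 = 18.

18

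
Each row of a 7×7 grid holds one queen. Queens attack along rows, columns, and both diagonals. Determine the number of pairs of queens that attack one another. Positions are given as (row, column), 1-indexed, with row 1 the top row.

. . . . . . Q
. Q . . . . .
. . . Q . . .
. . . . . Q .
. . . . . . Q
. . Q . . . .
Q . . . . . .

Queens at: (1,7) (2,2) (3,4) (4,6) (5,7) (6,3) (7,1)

3

Same column: (1,7)–(5,7) (column 7).
Same diagonal: (1,7)–(7,1) (|1−7| = |7−1| = 6); (4,6)–(5,7) (|4−5| = |6−7| = 1).
Total attacking pairs: 3.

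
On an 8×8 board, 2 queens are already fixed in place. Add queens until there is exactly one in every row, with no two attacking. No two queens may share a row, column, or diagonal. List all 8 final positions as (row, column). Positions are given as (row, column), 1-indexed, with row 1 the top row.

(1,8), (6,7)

Row 2: attacked by (1,8)→{7,8}; (6,7)→{3,7}. Safe: 1, 2, 4, 5, 6. Place at column 2.
Row 3: attacked by (1,8)→{6,8}; (2,2)→{1,2,3}; (6,7)→{4,7}. Safe: 5. Place at column 5.
Row 4: attacked by (1,8)→{5,8}; (2,2)→{2,4}; (3,5)→{4,5,6}; (6,7)→{5,7}. Safe: 1, 3. Place at column 3.
Row 5: attacked by (1,8)→{4,8}; (2,2)→{2,5}; (3,5)→{3,5,7}; (4,3)→{2,3,4}; (6,7)→{6,7,8}. Safe: 1. Place at column 1.
Row 7: attacked by (1,8)→{2,8}; (2,2)→{2,7}; (3,5)→{1,5}; (4,3)→{3,6}; (5,1)→{1,3}; (6,7)→{6,7,8}. Safe: 4. Place at column 4.
Row 8: attacked by (1,8)→{1,8}; (2,2)→{2,8}; (3,5)→{5}; (4,3)→{3,7}; (5,1)→{1,4}; (6,7)→{5,7}; (7,4)→{3,4,5}. Safe: 6. Place at column 6.
Columns [8, 2, 5, 3, 1, 7, 4, 6], r−c [-7, 0, -2, 1, 4, -1, 3, 2], r+c [9, 4, 8, 7, 6, 13, 11, 14] are all distinct, so no two queens attack.

(1,8) (2,2) (3,5) (4,3) (5,1) (6,7) (7,4) (8,6)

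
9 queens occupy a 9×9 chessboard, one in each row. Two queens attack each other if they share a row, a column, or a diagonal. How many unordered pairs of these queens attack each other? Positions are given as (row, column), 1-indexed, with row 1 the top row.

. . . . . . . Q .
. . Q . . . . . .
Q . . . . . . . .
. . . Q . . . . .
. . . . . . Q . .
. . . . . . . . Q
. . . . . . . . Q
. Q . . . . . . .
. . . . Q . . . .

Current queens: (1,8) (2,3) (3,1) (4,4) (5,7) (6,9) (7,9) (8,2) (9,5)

2

Same column: (6,9)–(7,9) (column 9).
Same diagonal: (5,7)–(7,9) (|5−7| = |7−9| = 2).
Total attacking pairs: 2.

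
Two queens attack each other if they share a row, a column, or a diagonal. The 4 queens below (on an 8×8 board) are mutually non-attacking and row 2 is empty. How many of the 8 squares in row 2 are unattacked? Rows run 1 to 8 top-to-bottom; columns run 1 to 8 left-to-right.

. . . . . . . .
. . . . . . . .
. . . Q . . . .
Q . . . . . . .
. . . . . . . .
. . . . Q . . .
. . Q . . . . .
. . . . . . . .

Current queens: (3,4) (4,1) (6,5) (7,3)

3

(3,4) attacks row 2 at column 4 and diagonals 3, 5.
(4,1) attacks row 2 at column 1 and diagonals 3.
(6,5) attacks row 2 at column 5 and diagonals 1.
(7,3) attacks row 2 at column 3 and diagonals 8.
Attacked columns: {1, 3, 4, 5, 8}. Safe: {2, 6, 7}.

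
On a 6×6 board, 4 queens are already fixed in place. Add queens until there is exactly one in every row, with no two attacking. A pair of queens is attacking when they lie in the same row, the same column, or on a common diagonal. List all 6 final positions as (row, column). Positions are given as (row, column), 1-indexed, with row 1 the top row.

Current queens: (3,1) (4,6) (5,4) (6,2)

(1,5) (2,3) (3,1) (4,6) (5,4) (6,2)

Row 1: attacked by (3,1)→{1,3}; (4,6)→{3,6}; (5,4)→{4}; (6,2)→{2}. Safe: 5. Place at column 5.
Row 2: attacked by (1,5)→{4,5,6}; (3,1)→{1,2}; (4,6)→{4,6}; (5,4)→{1,4}; (6,2)→{2,6}. Safe: 3. Place at column 3.
Columns [5, 3, 1, 6, 4, 2], r−c [-4, -1, 2, -2, 1, 4], r+c [6, 5, 4, 10, 9, 8] are all distinct, so no two queens attack.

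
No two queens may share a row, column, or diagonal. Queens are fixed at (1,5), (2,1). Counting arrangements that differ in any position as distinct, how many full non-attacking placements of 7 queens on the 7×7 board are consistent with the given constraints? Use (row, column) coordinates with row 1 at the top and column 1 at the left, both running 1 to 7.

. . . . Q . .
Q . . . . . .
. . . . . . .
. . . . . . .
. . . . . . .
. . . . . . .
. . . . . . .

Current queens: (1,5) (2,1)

Branch on row 3: col 4 → 1; col 6 → 1.
Sum: 1 + 1 = 2.

2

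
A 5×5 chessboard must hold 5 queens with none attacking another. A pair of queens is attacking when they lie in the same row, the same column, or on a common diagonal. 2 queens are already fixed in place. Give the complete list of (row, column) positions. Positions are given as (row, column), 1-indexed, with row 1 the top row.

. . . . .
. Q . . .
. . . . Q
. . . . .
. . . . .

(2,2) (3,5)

(1,4) (2,2) (3,5) (4,3) (5,1)

Row 1: attacked by (2,2)→{1,2,3}; (3,5)→{3,5}. Safe: 4. Place at column 4.
Row 4: attacked by (1,4)→{1,4}; (2,2)→{2,4}; (3,5)→{4,5}. Safe: 3. Place at column 3.
Row 5: attacked by (1,4)→{4}; (2,2)→{2,5}; (3,5)→{3,5}; (4,3)→{2,3,4}. Safe: 1. Place at column 1.
Columns [4, 2, 5, 3, 1], r−c [-3, 0, -2, 1, 4], r+c [5, 4, 8, 7, 6] are all distinct, so no two queens attack.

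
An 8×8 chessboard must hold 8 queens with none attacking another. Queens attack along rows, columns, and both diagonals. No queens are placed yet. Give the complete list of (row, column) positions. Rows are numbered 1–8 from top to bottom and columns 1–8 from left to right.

Row 1: Safe: 1, 2, 3, 4, 5, 6, 7, 8. Place at column 2.
Row 2: attacked by (1,2)→{1,2,3}. Safe: 4, 5, 6, 7, 8. Place at column 4.
Row 3: attacked by (1,2)→{2,4}; (2,4)→{3,4,5}. Safe: 1, 6, 7, 8. Place at column 6.
Row 4: attacked by (1,2)→{2,5}; (2,4)→{2,4,6}; (3,6)→{5,6,7}. Safe: 1, 3, 8. Place at column 8.
Row 5: attacked by (1,2)→{2,6}; (2,4)→{1,4,7}; (3,6)→{4,6,8}; (4,8)→{7,8}. Safe: 3, 5. Place at column 3.
Row 6: attacked by (1,2)→{2,7}; (2,4)→{4,8}; (3,6)→{3,6}; (4,8)→{6,8}; (5,3)→{2,3,4}. Safe: 1, 5. Place at column 1.
Row 7: attacked by (1,2)→{2,8}; (2,4)→{4}; (3,6)→{2,6}; (4,8)→{5,8}; (5,3)→{1,3,5}; (6,1)→{1,2}. Safe: 7. Place at column 7.
Row 8: attacked by (1,2)→{2}; (2,4)→{4}; (3,6)→{1,6}; (4,8)→{4,8}; (5,3)→{3,6}; (6,1)→{1,3}; (7,7)→{6,7,8}. Safe: 5. Place at column 5.
Columns [2, 4, 6, 8, 3, 1, 7, 5], r−c [-1, -2, -3, -4, 2, 5, 0, 3], r+c [3, 6, 9, 12, 8, 7, 14, 13] are all distinct, so no two queens attack.

(1,2) (2,4) (3,6) (4,8) (5,3) (6,1) (7,7) (8,5)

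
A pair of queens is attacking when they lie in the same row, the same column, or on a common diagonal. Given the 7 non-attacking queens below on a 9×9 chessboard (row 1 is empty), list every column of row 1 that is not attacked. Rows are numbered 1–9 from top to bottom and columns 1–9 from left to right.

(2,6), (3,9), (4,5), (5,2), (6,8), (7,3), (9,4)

(2,6) attacks row 1 at column 6 and diagonals 5, 7.
(3,9) attacks row 1 at column 9 and diagonals 7.
(4,5) attacks row 1 at column 5 and diagonals 2, 8.
(5,2) attacks row 1 at column 2 and diagonals 6.
(6,8) attacks row 1 at column 8 and diagonals 3.
(7,3) attacks row 1 at column 3 and diagonals 9.
(9,4) attacks row 1 at column 4.
Attacked columns: {2, 3, 4, 5, 6, 7, 8, 9}. Safe: {1}.

columns 1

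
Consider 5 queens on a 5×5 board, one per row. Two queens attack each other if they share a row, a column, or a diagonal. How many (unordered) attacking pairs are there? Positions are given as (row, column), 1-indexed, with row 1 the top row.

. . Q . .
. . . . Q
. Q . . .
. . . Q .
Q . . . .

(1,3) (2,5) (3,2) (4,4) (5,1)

All columns are distinct and no two queens satisfy |Δrow| = |Δcol|, so no pair attacks.

0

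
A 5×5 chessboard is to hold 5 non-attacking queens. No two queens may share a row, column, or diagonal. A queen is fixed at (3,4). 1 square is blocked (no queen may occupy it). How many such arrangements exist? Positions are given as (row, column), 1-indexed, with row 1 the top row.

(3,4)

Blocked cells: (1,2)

2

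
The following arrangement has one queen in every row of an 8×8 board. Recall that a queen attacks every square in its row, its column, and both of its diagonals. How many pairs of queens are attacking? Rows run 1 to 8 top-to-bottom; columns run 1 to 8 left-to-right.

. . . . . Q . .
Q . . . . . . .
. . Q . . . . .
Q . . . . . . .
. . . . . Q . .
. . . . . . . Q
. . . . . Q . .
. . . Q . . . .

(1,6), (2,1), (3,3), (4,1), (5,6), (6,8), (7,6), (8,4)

Same column: (1,6)–(5,6) (column 6); (1,6)–(7,6) (column 6); (2,1)–(4,1) (column 1); (5,6)–(7,6) (column 6).
Same diagonal: (2,1)–(7,6) (|2−7| = |1−6| = 5).
Total attacking pairs: 5.

5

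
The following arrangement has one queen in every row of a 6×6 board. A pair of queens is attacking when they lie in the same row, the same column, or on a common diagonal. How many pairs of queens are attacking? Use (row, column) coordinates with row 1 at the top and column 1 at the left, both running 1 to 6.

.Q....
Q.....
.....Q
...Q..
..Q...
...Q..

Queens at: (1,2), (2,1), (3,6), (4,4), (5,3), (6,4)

Same column: (4,4)–(6,4) (column 4).
Same diagonal: (1,2)–(2,1) (|1−2| = |2−1| = 1); (4,4)–(5,3) (|4−5| = |4−3| = 1); (5,3)–(6,4) (|5−6| = |3−4| = 1).
Total attacking pairs: 4.

4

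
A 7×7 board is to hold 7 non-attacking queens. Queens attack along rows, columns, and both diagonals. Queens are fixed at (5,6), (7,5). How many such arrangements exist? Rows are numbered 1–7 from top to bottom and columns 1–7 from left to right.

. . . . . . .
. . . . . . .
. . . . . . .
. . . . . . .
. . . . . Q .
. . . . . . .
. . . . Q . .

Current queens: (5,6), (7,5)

Branch on row 1: col 1 → 1; col 3 → 1; col 4 → 0; col 7 → 0.
Sum: 1 + 1 + 0 + 0 = 2.

2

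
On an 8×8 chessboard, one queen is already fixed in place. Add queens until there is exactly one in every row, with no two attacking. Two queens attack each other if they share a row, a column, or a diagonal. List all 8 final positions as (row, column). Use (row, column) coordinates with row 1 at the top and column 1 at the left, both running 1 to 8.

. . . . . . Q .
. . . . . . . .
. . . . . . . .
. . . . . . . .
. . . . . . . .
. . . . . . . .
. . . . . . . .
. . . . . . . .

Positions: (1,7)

(1,7) (2,1) (3,3) (4,8) (5,6) (6,4) (7,2) (8,5)

Row 2: attacked by (1,7)→{6,7,8}. Safe: 1, 2, 3, 4, 5. Place at column 1.
Row 3: attacked by (1,7)→{5,7}; (2,1)→{1,2}. Safe: 3, 4, 6, 8. Place at column 3.
Row 4: attacked by (1,7)→{4,7}; (2,1)→{1,3}; (3,3)→{2,3,4}. Safe: 5, 6, 8. Place at column 8.
Row 5: attacked by (1,7)→{3,7}; (2,1)→{1,4}; (3,3)→{1,3,5}; (4,8)→{7,8}. Safe: 2, 6. Place at column 6.
Row 6: attacked by (1,7)→{2,7}; (2,1)→{1,5}; (3,3)→{3,6}; (4,8)→{6,8}; (5,6)→{5,6,7}. Safe: 4. Place at column 4.
Row 7: attacked by (1,7)→{1,7}; (2,1)→{1,6}; (3,3)→{3,7}; (4,8)→{5,8}; (5,6)→{4,6,8}; (6,4)→{3,4,5}. Safe: 2. Place at column 2.
Row 8: attacked by (1,7)→{7}; (2,1)→{1,7}; (3,3)→{3,8}; (4,8)→{4,8}; (5,6)→{3,6}; (6,4)→{2,4,6}; (7,2)→{1,2,3}. Safe: 5. Place at column 5.
Columns [7, 1, 3, 8, 6, 4, 2, 5], r−c [-6, 1, 0, -4, -1, 2, 5, 3], r+c [8, 3, 6, 12, 11, 10, 9, 13] are all distinct, so no two queens attack.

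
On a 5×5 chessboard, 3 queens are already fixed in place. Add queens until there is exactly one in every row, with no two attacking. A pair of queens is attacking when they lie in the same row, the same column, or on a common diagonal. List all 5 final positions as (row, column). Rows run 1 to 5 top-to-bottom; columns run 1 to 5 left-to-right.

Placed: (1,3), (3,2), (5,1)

Row 2: attacked by (1,3)→{2,3,4}; (3,2)→{1,2,3}; (5,1)→{1,4}. Safe: 5. Place at column 5.
Row 4: attacked by (1,3)→{3}; (2,5)→{3,5}; (3,2)→{1,2,3}; (5,1)→{1,2}. Safe: 4. Place at column 4.
Columns [3, 5, 2, 4, 1], r−c [-2, -3, 1, 0, 4], r+c [4, 7, 5, 8, 6] are all distinct, so no two queens attack.

(1,3) (2,5) (3,2) (4,4) (5,1)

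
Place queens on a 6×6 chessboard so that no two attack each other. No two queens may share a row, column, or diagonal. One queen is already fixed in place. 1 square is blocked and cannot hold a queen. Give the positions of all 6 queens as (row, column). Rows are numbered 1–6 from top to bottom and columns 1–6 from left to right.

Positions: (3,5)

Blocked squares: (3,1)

(1,4) (2,1) (3,5) (4,2) (5,6) (6,3)

Row 1: attacked by (3,5)→{3,5}. Safe: 1, 2, 4, 6. Place at column 4.
Row 2: attacked by (1,4)→{3,4,5}; (3,5)→{4,5,6}. Safe: 1, 2. Place at column 1.
Row 4: attacked by (1,4)→{1,4}; (2,1)→{1,3}; (3,5)→{4,5,6}. Safe: 2. Place at column 2.
Row 5: attacked by (1,4)→{4}; (2,1)→{1,4}; (3,5)→{3,5}; (4,2)→{1,2,3}. Safe: 6. Place at column 6.
Row 6: attacked by (1,4)→{4}; (2,1)→{1,5}; (3,5)→{2,5}; (4,2)→{2,4}; (5,6)→{5,6}. Safe: 3. Place at column 3.
Columns [4, 1, 5, 2, 6, 3], r−c [-3, 1, -2, 2, -1, 3], r+c [5, 3, 8, 6, 11, 9] are all distinct, so no two queens attack.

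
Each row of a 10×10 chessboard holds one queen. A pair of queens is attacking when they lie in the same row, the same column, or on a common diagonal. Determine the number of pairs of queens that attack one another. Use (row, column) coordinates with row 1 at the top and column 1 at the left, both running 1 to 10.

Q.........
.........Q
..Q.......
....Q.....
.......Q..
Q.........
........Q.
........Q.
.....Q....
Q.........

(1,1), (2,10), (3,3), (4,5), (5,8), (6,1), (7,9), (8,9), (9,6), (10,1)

Same column: (1,1)–(6,1) (column 1); (1,1)–(10,1) (column 1); (6,1)–(10,1) (column 1); (7,9)–(8,9) (column 9).
Same diagonal: (1,1)–(3,3) (|1−3| = |1−3| = 2); (4,5)–(8,9) (|4−8| = |5−9| = 4).
Total attacking pairs: 6.

6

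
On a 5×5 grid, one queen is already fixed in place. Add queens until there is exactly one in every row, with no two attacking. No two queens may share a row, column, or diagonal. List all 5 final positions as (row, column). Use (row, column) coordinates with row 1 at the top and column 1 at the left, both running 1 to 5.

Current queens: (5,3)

(1,5) (2,2) (3,4) (4,1) (5,3)

Row 1: attacked by (5,3)→{3}. Safe: 1, 2, 4, 5. Place at column 5.
Row 2: attacked by (1,5)→{4,5}; (5,3)→{3}. Safe: 1, 2. Place at column 2.
Row 3: attacked by (1,5)→{3,5}; (2,2)→{1,2,3}; (5,3)→{1,3,5}. Safe: 4. Place at column 4.
Row 4: attacked by (1,5)→{2,5}; (2,2)→{2,4}; (3,4)→{3,4,5}; (5,3)→{2,3,4}. Safe: 1. Place at column 1.
Columns [5, 2, 4, 1, 3], r−c [-4, 0, -1, 3, 2], r+c [6, 4, 7, 5, 8] are all distinct, so no two queens attack.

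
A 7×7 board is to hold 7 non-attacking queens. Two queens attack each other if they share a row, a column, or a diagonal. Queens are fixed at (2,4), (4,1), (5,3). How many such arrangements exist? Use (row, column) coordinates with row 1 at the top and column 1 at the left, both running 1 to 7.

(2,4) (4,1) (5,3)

2

Branch on row 1: col 2 → 1; col 6 → 1.
Sum: 1 + 1 = 2.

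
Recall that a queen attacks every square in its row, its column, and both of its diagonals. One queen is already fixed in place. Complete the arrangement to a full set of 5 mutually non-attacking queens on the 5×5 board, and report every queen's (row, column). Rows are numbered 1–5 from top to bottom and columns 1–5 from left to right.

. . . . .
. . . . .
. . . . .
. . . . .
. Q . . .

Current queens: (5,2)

(1,5) (2,3) (3,1) (4,4) (5,2)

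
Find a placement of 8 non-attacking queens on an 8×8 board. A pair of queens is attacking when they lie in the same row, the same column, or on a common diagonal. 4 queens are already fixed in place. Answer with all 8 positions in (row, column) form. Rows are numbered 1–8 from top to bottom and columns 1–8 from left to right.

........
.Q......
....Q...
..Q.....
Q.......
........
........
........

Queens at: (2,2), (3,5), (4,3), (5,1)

Row 1: attacked by (2,2)→{1,2,3}; (3,5)→{3,5,7}; (4,3)→{3,6}; (5,1)→{1,5}. Safe: 4, 8. Place at column 8.
Row 6: attacked by (1,8)→{3,8}; (2,2)→{2,6}; (3,5)→{2,5,8}; (4,3)→{1,3,5}; (5,1)→{1,2}. Safe: 4, 7. Place at column 7.
Row 7: attacked by (1,8)→{2,8}; (2,2)→{2,7}; (3,5)→{1,5}; (4,3)→{3,6}; (5,1)→{1,3}; (6,7)→{6,7,8}. Safe: 4. Place at column 4.
Row 8: attacked by (1,8)→{1,8}; (2,2)→{2,8}; (3,5)→{5}; (4,3)→{3,7}; (5,1)→{1,4}; (6,7)→{5,7}; (7,4)→{3,4,5}. Safe: 6. Place at column 6.
Columns [8, 2, 5, 3, 1, 7, 4, 6], r−c [-7, 0, -2, 1, 4, -1, 3, 2], r+c [9, 4, 8, 7, 6, 13, 11, 14] are all distinct, so no two queens attack.

(1,8) (2,2) (3,5) (4,3) (5,1) (6,7) (7,4) (8,6)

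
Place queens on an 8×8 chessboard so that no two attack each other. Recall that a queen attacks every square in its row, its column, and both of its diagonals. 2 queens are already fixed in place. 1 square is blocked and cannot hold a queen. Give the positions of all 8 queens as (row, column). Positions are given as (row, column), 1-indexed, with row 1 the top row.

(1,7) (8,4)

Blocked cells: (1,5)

Row 2: attacked by (1,7)→{6,7,8}; (8,4)→{4}. Safe: 1, 2, 3, 5. Place at column 5.
Row 3: attacked by (1,7)→{5,7}; (2,5)→{4,5,6}; (8,4)→{4}. Safe: 1, 2, 3, 8. Place at column 3.
Row 4: attacked by (1,7)→{4,7}; (2,5)→{3,5,7}; (3,3)→{2,3,4}; (8,4)→{4,8}. Safe: 1, 6. Place at column 1.
Row 5: attacked by (1,7)→{3,7}; (2,5)→{2,5,8}; (3,3)→{1,3,5}; (4,1)→{1,2}; (8,4)→{1,4,7}. Safe: 6. Place at column 6.
Row 6: attacked by (1,7)→{2,7}; (2,5)→{1,5}; (3,3)→{3,6}; (4,1)→{1,3}; (5,6)→{5,6,7}; (8,4)→{2,4,6}. Safe: 8. Place at column 8.
Row 7: attacked by (1,7)→{1,7}; (2,5)→{5}; (3,3)→{3,7}; (4,1)→{1,4}; (5,6)→{4,6,8}; (6,8)→{7,8}; (8,4)→{3,4,5}. Safe: 2. Place at column 2.
Columns [7, 5, 3, 1, 6, 8, 2, 4], r−c [-6, -3, 0, 3, -1, -2, 5, 4], r+c [8, 7, 6, 5, 11, 14, 9, 12] are all distinct, so no two queens attack.

(1,7) (2,5) (3,3) (4,1) (5,6) (6,8) (7,2) (8,4)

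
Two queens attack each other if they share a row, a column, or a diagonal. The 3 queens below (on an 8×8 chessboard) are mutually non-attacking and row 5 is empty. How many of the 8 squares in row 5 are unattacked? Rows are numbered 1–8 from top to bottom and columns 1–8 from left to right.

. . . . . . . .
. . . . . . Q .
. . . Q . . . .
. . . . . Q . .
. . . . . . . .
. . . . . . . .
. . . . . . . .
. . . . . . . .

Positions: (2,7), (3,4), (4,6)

3

(2,7) attacks row 5 at column 7 and diagonals 4.
(3,4) attacks row 5 at column 4 and diagonals 2, 6.
(4,6) attacks row 5 at column 6 and diagonals 5, 7.
Attacked columns: {2, 4, 5, 6, 7}. Safe: {1, 3, 8}.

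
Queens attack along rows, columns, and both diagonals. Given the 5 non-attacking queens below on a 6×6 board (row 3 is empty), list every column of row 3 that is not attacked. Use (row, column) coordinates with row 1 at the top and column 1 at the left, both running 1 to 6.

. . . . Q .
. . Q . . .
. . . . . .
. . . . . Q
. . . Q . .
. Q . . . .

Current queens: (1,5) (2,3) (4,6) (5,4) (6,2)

columns 1

(1,5) attacks row 3 at column 5 and diagonals 3.
(2,3) attacks row 3 at column 3 and diagonals 2, 4.
(4,6) attacks row 3 at column 6 and diagonals 5.
(5,4) attacks row 3 at column 4 and diagonals 2, 6.
(6,2) attacks row 3 at column 2 and diagonals 5.
Attacked columns: {2, 3, 4, 5, 6}. Safe: {1}.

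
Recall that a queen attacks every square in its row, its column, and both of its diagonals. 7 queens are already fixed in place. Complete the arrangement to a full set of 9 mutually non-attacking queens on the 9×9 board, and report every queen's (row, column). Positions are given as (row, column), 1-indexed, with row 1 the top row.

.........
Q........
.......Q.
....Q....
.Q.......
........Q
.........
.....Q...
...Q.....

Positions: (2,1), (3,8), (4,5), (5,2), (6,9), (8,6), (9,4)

Row 1: attacked by (2,1)→{1,2}; (3,8)→{6,8}; (4,5)→{2,5,8}; (5,2)→{2,6}; (6,9)→{4,9}; (8,6)→{6}; (9,4)→{4}. Safe: 3, 7. Place at column 7.
Row 7: attacked by (1,7)→{1,7}; (2,1)→{1,6}; (3,8)→{4,8}; (4,5)→{2,5,8}; (5,2)→{2,4}; (6,9)→{8,9}; (8,6)→{5,6,7}; (9,4)→{2,4,6}. Safe: 3. Place at column 3.
Columns [7, 1, 8, 5, 2, 9, 3, 6, 4], r−c [-6, 1, -5, -1, 3, -3, 4, 2, 5], r+c [8, 3, 11, 9, 7, 15, 10, 14, 13] are all distinct, so no two queens attack.

(1,7) (2,1) (3,8) (4,5) (5,2) (6,9) (7,3) (8,6) (9,4)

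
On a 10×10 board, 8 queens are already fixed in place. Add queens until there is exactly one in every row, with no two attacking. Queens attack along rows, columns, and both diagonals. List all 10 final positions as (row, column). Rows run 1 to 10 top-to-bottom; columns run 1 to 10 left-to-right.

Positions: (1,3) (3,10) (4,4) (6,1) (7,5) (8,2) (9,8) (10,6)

(1,3) (2,7) (3,10) (4,4) (5,9) (6,1) (7,5) (8,2) (9,8) (10,6)

Row 2: attacked by (1,3)→{2,3,4}; (3,10)→{9,10}; (4,4)→{2,4,6}; (6,1)→{1,5}; (7,5)→{5,10}; (8,2)→{2,8}; (9,8)→{1,8}; (10,6)→{6}. Safe: 7. Place at column 7.
Row 5: attacked by (1,3)→{3,7}; (2,7)→{4,7,10}; (3,10)→{8,10}; (4,4)→{3,4,5}; (6,1)→{1,2}; (7,5)→{3,5,7}; (8,2)→{2,5}; (9,8)→{4,8}; (10,6)→{1,6}. Safe: 9. Place at column 9.
Columns [3, 7, 10, 4, 9, 1, 5, 2, 8, 6], r−c [-2, -5, -7, 0, -4, 5, 2, 6, 1, 4], r+c [4, 9, 13, 8, 14, 7, 12, 10, 17, 16] are all distinct, so no two queens attack.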